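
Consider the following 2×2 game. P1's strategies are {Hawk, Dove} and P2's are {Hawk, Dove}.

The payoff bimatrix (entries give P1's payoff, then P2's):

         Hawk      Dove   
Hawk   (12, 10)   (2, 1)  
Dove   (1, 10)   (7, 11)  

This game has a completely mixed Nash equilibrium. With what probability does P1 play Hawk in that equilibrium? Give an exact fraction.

Let p be the probability that P1 plays Hawk. In a completely mixed equilibrium, P2 must be indifferent between Hawk and Dove.
P2's expected payoff from Hawk is 10p + 10(1−p); from Dove it is p + 11(1−p).
Setting these equal: 10 = −10p + 11, so p = 1/10.

1/10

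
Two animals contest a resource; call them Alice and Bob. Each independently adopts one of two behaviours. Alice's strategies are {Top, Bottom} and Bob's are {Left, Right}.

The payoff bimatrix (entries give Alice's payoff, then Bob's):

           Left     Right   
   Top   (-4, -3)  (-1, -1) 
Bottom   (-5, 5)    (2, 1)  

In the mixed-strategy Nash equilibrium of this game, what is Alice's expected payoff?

-13/4

First find q, the probability Bob plays Left, from Alice's indifference between Top and Bottom: −4q − (1−q) = −5q + 2(1−q), giving q = 3/4.
Since Alice is indifferent in equilibrium, Alice's expected payoff equals the payoff from either row against (3/4, 1/4). Using Top: −4(3/4) − (1/4) = -13/4.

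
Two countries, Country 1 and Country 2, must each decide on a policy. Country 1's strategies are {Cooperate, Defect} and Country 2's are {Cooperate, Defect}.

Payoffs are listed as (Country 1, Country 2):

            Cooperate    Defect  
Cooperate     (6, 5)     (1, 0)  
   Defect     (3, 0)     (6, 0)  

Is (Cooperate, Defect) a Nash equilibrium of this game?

No

At (Cooperate, Defect), Country 1 earns 1; switching to Defect would give 6, so Country 1 would deviate.
Country 2 earns 0; switching to Cooperate would give 5, so Country 2 would deviate.
Since at least one player can profitably deviate, this is not a Nash equilibrium.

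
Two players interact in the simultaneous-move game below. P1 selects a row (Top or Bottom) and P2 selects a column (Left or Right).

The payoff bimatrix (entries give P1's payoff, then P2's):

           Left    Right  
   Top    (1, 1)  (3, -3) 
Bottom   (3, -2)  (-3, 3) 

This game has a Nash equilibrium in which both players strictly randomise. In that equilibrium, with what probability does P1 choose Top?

Let r be the probability that P1 plays Top. In a completely mixed equilibrium, P2 must be indifferent between Left and Right.
P2's expected payoff from Left is r − 2(1−r); from Right it is −3r + 3(1−r).
Setting these equal: 3r − 2 = −6r + 3, so r = 5/9.

5/9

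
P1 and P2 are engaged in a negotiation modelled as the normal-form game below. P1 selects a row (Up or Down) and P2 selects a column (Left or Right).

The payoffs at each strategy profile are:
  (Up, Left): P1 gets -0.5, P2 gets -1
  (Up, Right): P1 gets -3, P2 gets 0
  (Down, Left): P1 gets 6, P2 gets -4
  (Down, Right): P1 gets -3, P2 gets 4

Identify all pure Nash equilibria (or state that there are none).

(Up, Left): P1 prefers Down (6 > -0.5); P2 prefers Right (0 > -1) — not an equilibrium.
(Up, Right): P1 gets -3 ≥ -3 from Down, and P2 gets 0 ≥ -1 from Left — Nash equilibrium.
(Down, Left): P2 prefers Right (4 > -4) — not an equilibrium.
(Down, Right): P1 gets -3 ≥ -3 from Up, and P2 gets 4 ≥ -4 from Left — Nash equilibrium.

(Up, Right) and (Down, Right)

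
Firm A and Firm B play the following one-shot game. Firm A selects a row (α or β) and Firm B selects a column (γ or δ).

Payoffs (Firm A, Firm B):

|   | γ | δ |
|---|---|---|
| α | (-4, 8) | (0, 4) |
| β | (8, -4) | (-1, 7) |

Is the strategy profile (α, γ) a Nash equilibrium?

No

At (α, γ), Firm A earns -4; switching to β would give 8, so Firm A would deviate.
Firm B earns 8; switching to δ would give 4, so Firm B has no profitable deviation.
Since at least one player can profitably deviate, this is not a Nash equilibrium.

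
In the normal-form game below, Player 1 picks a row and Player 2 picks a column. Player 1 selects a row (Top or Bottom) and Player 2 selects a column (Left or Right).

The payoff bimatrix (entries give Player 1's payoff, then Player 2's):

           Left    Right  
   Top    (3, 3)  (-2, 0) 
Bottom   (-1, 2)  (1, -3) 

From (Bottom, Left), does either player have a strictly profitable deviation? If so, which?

Player 1 at (Bottom, Left) earns -1; deviating to Top yields 3 — a strict improvement.
Player 2 earns 2; deviating to Right yields -3 — not better.
Only Player 1 has a strictly profitable deviation.

Player 1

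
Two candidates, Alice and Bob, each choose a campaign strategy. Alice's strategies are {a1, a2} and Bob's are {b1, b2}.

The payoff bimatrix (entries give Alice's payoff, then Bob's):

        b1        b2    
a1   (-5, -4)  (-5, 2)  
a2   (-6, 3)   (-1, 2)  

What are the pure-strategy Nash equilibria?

none

(a1, b1): Bob prefers b2 (2 > -4) — not an equilibrium.
(a1, b2): Alice prefers a2 (-1 > -5) — not an equilibrium.
(a2, b1): Alice prefers a1 (-5 > -6) — not an equilibrium.
(a2, b2): Bob prefers b1 (3 > 2) — not an equilibrium.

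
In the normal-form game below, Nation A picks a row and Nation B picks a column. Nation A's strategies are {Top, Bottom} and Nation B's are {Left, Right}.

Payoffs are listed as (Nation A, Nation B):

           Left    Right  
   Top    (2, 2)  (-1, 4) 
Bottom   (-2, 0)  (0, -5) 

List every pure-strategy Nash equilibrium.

(Top, Left): Nation B prefers Right (4 > 2) — not an equilibrium.
(Top, Right): Nation A prefers Bottom (0 > -1) — not an equilibrium.
(Bottom, Left): Nation A prefers Top (2 > -2) — not an equilibrium.
(Bottom, Right): Nation B prefers Left (0 > -5) — not an equilibrium.

none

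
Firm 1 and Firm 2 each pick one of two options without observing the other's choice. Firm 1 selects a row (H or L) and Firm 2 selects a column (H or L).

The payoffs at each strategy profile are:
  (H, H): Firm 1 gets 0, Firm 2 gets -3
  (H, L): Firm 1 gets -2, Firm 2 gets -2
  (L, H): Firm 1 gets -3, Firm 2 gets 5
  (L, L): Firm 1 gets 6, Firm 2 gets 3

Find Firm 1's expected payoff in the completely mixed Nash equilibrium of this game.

First find q, the probability Firm 2 plays H, from Firm 1's indifference between H and L: −2(1−q) = −3q + 6(1−q), giving q = 8/11.
Since Firm 1 is indifferent in equilibrium, Firm 1's expected payoff equals the payoff from either row against (8/11, 3/11). Using H: −2(3/11) = -6/11.

-6/11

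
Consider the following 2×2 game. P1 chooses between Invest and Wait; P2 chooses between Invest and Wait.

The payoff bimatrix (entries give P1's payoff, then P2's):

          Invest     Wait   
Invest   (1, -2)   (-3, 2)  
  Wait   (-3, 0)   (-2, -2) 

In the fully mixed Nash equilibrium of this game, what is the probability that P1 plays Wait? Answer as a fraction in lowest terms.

Let r be the probability that P1 plays Invest. In a completely mixed equilibrium, P2 must be indifferent between Invest and Wait.
P2's expected payoff from Invest is −2r; from Wait it is 2r − 2(1−r).
Setting these equal: −2r = 4r − 2, so r = 1/3.
Therefore P1 plays Wait with probability 1 − 1/3 = 2/3.

2/3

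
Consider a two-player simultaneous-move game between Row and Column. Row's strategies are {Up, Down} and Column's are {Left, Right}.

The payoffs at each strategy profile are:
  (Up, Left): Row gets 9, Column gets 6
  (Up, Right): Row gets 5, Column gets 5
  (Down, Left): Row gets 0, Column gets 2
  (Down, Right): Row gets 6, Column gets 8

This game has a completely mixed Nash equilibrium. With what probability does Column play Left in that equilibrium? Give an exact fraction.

Let q be the probability that Column plays Left. In a completely mixed equilibrium, Row must be indifferent between Up and Down.
Row's expected payoff from Up is 9q + 5(1−q); from Down it is 6(1−q).
Setting these equal: 4q + 5 = −6q + 6, so q = 1/10.

1/10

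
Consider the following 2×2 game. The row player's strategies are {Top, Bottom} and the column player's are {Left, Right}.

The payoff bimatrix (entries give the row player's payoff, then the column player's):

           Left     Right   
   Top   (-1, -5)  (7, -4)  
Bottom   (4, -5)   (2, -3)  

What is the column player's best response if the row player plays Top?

Right

Against Top, the column player earns -5 from Left and -4 from Right.
So Right is the best response.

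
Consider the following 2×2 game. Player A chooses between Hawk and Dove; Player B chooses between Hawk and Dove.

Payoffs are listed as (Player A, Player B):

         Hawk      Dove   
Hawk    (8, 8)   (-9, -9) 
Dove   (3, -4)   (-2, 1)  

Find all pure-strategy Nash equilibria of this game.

(Hawk, Hawk): Player A gets 8 ≥ 3 from Dove, and Player B gets 8 ≥ -9 from Dove — Nash equilibrium.
(Hawk, Dove): Player A prefers Dove (-2 > -9); Player B prefers Hawk (8 > -9) — not an equilibrium.
(Dove, Hawk): Player A prefers Hawk (8 > 3); Player B prefers Dove (1 > -4) — not an equilibrium.
(Dove, Dove): Player A gets -2 ≥ -9 from Hawk, and Player B gets 1 ≥ -4 from Hawk — Nash equilibrium.

(Hawk, Hawk) and (Dove, Dove)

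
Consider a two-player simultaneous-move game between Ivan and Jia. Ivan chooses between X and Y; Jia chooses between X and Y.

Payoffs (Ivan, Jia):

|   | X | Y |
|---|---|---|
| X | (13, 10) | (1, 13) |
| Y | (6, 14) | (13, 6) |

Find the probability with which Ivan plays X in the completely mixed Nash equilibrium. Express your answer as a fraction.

8/11

Let r be the probability that Ivan plays X. In a completely mixed equilibrium, Jia must be indifferent between X and Y.
Jia's expected payoff from X is 10r + 14(1−r); from Y it is 13r + 6(1−r).
Setting these equal: −4r + 14 = 7r + 6, so r = 8/11.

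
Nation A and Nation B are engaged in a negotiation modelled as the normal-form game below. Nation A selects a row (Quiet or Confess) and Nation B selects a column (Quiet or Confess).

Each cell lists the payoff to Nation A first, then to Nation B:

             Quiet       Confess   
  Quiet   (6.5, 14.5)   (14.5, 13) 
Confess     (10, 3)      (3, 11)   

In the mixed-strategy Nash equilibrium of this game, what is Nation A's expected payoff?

First find q, the probability Nation B plays Quiet, from Nation A's indifference between Quiet and Confess: 6.5q + 14.5(1−q) = 10q + 3(1−q), giving q = 23/30.
Since Nation A is indifferent in equilibrium, Nation A's expected payoff equals the payoff from either row against (23/30, 7/30). Using Quiet: 6.5(23/30) + 14.5(7/30) = 251/30.

251/30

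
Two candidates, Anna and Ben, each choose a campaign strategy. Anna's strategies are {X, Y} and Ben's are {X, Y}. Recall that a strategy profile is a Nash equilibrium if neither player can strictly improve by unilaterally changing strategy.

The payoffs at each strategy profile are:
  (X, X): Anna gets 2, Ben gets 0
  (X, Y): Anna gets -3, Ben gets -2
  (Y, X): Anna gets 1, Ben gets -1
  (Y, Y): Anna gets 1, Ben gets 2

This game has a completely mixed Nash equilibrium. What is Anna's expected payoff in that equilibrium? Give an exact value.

1

First find y, the probability Ben plays X, from Anna's indifference between X and Y: 2y − 3(1−y) = y + (1−y), giving y = 4/5.
Since Anna is indifferent in equilibrium, Anna's expected payoff equals the payoff from either row against (4/5, 1/5). Using X: 2(4/5) − 3(1/5) = 1.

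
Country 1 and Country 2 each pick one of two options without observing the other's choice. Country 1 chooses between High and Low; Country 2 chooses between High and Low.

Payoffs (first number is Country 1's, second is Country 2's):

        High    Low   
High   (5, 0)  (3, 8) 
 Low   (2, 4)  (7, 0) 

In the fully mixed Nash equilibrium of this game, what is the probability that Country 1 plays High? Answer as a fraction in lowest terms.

Let r be the probability that Country 1 plays High. In a completely mixed equilibrium, Country 2 must be indifferent between High and Low.
Country 2's expected payoff from High is 4(1−r); from Low it is 8r.
Setting these equal: −4r + 4 = 8r, so r = 1/3.

1/3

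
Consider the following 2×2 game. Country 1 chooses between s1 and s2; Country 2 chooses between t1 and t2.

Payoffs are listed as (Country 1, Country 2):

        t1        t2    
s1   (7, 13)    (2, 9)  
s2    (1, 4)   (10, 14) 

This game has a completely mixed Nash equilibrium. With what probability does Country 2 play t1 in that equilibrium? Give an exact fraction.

Let y be the probability that Country 2 plays t1. In a completely mixed equilibrium, Country 1 must be indifferent between s1 and s2.
Country 1's expected payoff from s1 is 7y + 2(1−y); from s2 it is y + 10(1−y).
Setting these equal: 5y + 2 = −9y + 10, so y = 4/7.

4/7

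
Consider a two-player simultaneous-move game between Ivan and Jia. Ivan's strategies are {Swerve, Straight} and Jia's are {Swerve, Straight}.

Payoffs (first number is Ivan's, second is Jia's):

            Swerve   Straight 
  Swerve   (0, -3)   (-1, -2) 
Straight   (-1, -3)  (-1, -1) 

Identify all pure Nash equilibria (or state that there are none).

(Swerve, Swerve): Jia prefers Straight (-2 > -3) — not an equilibrium.
(Swerve, Straight): Ivan gets -1 ≥ -1 from Straight, and Jia gets -2 ≥ -3 from Swerve — Nash equilibrium.
(Straight, Swerve): Ivan prefers Swerve (0 > -1); Jia prefers Straight (-1 > -3) — not an equilibrium.
(Straight, Straight): Ivan gets -1 ≥ -1 from Swerve, and Jia gets -1 ≥ -3 from Swerve — Nash equilibrium.

(Swerve, Straight) and (Straight, Straight)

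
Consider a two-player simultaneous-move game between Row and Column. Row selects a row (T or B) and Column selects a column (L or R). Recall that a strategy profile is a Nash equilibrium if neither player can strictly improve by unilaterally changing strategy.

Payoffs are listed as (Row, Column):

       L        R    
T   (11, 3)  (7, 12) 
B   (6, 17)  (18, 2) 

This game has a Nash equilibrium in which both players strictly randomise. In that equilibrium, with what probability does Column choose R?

5/16

Let q be the probability that Column plays L. In a completely mixed equilibrium, Row must be indifferent between T and B.
Row's expected payoff from T is 11q + 7(1−q); from B it is 6q + 18(1−q).
Setting these equal: 4q + 7 = −12q + 18, so q = 11/16.
Therefore Column plays R with probability 1 − 11/16 = 5/16.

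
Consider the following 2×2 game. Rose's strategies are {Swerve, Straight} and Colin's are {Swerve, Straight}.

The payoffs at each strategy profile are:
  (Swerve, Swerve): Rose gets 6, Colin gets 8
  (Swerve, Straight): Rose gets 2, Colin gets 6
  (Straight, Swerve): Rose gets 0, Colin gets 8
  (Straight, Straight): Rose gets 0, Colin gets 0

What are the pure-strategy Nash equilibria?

(Swerve, Swerve)

(Swerve, Swerve): Rose gets 6 ≥ 0 from Straight, and Colin gets 8 ≥ 6 from Straight — Nash equilibrium.
(Swerve, Straight): Colin prefers Swerve (8 > 6) — not an equilibrium.
(Straight, Swerve): Rose prefers Swerve (6 > 0) — not an equilibrium.
(Straight, Straight): Rose prefers Swerve (2 > 0); Colin prefers Swerve (8 > 0) — not an equilibrium.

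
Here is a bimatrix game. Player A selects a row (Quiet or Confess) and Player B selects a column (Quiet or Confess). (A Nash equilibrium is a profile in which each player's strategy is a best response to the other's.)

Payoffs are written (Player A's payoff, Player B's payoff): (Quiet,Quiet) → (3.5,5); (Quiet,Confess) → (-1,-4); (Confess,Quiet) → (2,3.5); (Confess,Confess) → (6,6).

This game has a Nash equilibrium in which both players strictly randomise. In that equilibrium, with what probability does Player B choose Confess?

Let c be the probability that Player B plays Quiet. In a completely mixed equilibrium, Player A must be indifferent between Quiet and Confess.
Player A's expected payoff from Quiet is 3.5c − (1−c); from Confess it is 2c + 6(1−c).
Setting these equal: 4.5c − 1 = −4c + 6, so c = 14/17.
Therefore Player B plays Confess with probability 1 − 14/17 = 3/17.

3/17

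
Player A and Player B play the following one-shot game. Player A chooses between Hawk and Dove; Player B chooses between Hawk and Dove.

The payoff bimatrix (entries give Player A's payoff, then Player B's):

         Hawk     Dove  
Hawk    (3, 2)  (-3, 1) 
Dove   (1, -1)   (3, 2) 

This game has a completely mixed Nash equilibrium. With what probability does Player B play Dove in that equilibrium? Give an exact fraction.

1/4

Let y be the probability that Player B plays Hawk. In a completely mixed equilibrium, Player A must be indifferent between Hawk and Dove.
Player A's expected payoff from Hawk is 3y − 3(1−y); from Dove it is y + 3(1−y).
Setting these equal: 6y − 3 = −2y + 3, so y = 3/4.
Therefore Player B plays Dove with probability 1 − 3/4 = 1/4.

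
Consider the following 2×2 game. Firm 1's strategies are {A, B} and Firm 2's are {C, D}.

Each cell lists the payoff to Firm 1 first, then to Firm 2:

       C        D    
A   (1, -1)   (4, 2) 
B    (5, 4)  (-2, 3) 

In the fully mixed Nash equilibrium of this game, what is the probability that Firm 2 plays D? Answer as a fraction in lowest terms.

Let c be the probability that Firm 2 plays C. In a completely mixed equilibrium, Firm 1 must be indifferent between A and B.
Firm 1's expected payoff from A is c + 4(1−c); from B it is 5c − 2(1−c).
Setting these equal: −3c + 4 = 7c − 2, so c = 3/5.
Therefore Firm 2 plays D with probability 1 − 3/5 = 2/5.

2/5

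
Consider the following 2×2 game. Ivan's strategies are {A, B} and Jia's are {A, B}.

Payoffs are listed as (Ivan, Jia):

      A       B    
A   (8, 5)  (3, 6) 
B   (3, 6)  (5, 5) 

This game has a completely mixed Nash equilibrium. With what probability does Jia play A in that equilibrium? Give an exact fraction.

2/7

Let c be the probability that Jia plays A. In a completely mixed equilibrium, Ivan must be indifferent between A and B.
Ivan's expected payoff from A is 8c + 3(1−c); from B it is 3c + 5(1−c).
Setting these equal: 5c + 3 = −2c + 5, so c = 2/7.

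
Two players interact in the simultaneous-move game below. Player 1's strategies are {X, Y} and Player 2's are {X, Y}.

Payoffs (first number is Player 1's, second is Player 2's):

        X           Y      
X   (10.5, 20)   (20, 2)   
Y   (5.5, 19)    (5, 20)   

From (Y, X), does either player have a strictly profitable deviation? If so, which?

Both

Player 1 at (Y, X) earns 5.5; deviating to X yields 10.5 — a strict improvement.
Player 2 earns 19; deviating to Y yields 20 — a strict improvement.
Both Player 1 and Player 2 have strictly profitable deviations.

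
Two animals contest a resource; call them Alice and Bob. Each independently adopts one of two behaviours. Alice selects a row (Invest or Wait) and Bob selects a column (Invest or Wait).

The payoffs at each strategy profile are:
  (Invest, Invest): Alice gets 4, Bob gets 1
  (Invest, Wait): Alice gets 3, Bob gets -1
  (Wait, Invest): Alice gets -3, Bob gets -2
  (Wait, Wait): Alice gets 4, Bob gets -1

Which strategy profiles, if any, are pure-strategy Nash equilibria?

(Invest, Invest): Alice gets 4 ≥ -3 from Wait, and Bob gets 1 ≥ -1 from Wait — Nash equilibrium.
(Invest, Wait): Alice prefers Wait (4 > 3); Bob prefers Invest (1 > -1) — not an equilibrium.
(Wait, Invest): Alice prefers Invest (4 > -3); Bob prefers Wait (-1 > -2) — not an equilibrium.
(Wait, Wait): Alice gets 4 ≥ 3 from Invest, and Bob gets -1 ≥ -2 from Invest — Nash equilibrium.

(Invest, Invest) and (Wait, Wait)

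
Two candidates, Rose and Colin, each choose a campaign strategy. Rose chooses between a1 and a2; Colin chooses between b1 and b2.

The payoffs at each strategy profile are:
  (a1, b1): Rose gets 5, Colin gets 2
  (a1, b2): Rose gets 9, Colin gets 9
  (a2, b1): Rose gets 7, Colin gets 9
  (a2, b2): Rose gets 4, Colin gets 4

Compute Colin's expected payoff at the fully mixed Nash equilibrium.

73/12

First find p, the probability Rose plays a1, from Colin's indifference between b1 and b2: 2p + 9(1−p) = 9p + 4(1−p), giving p = 5/12.
Since Colin is indifferent in equilibrium, Colin's expected payoff equals the payoff from either column against (5/12, 7/12). Using b1: 2(5/12) + 9(7/12) = 73/12.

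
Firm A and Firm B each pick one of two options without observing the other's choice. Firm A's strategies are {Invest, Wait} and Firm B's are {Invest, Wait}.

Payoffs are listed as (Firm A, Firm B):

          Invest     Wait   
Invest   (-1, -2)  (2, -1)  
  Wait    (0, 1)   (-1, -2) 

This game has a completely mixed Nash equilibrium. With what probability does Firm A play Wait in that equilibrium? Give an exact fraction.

1/4

Let r be the probability that Firm A plays Invest. In a completely mixed equilibrium, Firm B must be indifferent between Invest and Wait.
Firm B's expected payoff from Invest is −2r + (1−r); from Wait it is −r − 2(1−r).
Setting these equal: −3r + 1 = r − 2, so r = 3/4.
Therefore Firm A plays Wait with probability 1 − 3/4 = 1/4.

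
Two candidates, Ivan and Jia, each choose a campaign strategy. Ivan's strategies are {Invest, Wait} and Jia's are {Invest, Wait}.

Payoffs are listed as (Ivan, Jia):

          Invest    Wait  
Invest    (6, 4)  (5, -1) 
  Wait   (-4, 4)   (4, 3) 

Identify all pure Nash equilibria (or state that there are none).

(Invest, Invest): Ivan gets 6 ≥ -4 from Wait, and Jia gets 4 ≥ -1 from Wait — Nash equilibrium.
(Invest, Wait): Jia prefers Invest (4 > -1) — not an equilibrium.
(Wait, Invest): Ivan prefers Invest (6 > -4) — not an equilibrium.
(Wait, Wait): Ivan prefers Invest (5 > 4); Jia prefers Invest (4 > 3) — not an equilibrium.

(Invest, Invest)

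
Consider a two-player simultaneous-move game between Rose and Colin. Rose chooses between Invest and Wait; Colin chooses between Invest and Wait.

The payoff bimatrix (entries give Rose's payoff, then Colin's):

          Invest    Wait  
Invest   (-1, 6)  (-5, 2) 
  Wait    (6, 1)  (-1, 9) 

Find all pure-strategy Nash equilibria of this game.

(Wait, Wait)

(Invest, Invest): Rose prefers Wait (6 > -1) — not an equilibrium.
(Invest, Wait): Rose prefers Wait (-1 > -5); Colin prefers Invest (6 > 2) — not an equilibrium.
(Wait, Invest): Colin prefers Wait (9 > 1) — not an equilibrium.
(Wait, Wait): Rose gets -1 ≥ -5 from Invest, and Colin gets 9 ≥ 1 from Invest — Nash equilibrium.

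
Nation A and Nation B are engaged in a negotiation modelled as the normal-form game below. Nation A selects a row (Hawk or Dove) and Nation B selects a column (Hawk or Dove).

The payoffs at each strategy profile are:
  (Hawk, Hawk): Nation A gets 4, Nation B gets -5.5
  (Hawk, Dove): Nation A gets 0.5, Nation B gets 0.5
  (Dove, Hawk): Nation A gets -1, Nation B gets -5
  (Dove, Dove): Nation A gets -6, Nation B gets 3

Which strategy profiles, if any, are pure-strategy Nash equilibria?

(Hawk, Hawk): Nation B prefers Dove (0.5 > -5.5) — not an equilibrium.
(Hawk, Dove): Nation A gets 0.5 ≥ -6 from Dove, and Nation B gets 0.5 ≥ -5.5 from Hawk — Nash equilibrium.
(Dove, Hawk): Nation A prefers Hawk (4 > -1); Nation B prefers Dove (3 > -5) — not an equilibrium.
(Dove, Dove): Nation A prefers Hawk (0.5 > -6) — not an equilibrium.

(Hawk, Dove)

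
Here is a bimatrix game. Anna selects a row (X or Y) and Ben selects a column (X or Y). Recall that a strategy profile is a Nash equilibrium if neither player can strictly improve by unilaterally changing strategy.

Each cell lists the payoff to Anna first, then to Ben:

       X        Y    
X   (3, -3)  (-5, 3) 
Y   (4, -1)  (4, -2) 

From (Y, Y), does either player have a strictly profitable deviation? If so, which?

Anna at (Y, Y) earns 4; deviating to X yields -5 — not better.
Ben earns -2; deviating to X yields -1 — a strict improvement.
Only Ben has a strictly profitable deviation.

Ben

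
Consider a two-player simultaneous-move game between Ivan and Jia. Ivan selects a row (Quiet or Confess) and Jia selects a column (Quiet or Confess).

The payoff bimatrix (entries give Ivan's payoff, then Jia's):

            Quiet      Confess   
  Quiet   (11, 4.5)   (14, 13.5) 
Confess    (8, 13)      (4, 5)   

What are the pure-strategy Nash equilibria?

(Quiet, Confess)

(Quiet, Quiet): Jia prefers Confess (13.5 > 4.5) — not an equilibrium.
(Quiet, Confess): Ivan gets 14 ≥ 4 from Confess, and Jia gets 13.5 ≥ 4.5 from Quiet — Nash equilibrium.
(Confess, Quiet): Ivan prefers Quiet (11 > 8) — not an equilibrium.
(Confess, Confess): Ivan prefers Quiet (14 > 4); Jia prefers Quiet (13 > 5) — not an equilibrium.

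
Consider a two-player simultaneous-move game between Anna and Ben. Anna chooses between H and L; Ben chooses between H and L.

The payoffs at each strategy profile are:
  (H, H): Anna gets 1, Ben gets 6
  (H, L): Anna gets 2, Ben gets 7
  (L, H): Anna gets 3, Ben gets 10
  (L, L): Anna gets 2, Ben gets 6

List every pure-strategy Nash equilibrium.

(H, H): Anna prefers L (3 > 1); Ben prefers L (7 > 6) — not an equilibrium.
(H, L): Anna gets 2 ≥ 2 from L, and Ben gets 7 ≥ 6 from H — Nash equilibrium.
(L, H): Anna gets 3 ≥ 1 from H, and Ben gets 10 ≥ 6 from L — Nash equilibrium.
(L, L): Ben prefers H (10 > 6) — not an equilibrium.

(H, L) and (L, H)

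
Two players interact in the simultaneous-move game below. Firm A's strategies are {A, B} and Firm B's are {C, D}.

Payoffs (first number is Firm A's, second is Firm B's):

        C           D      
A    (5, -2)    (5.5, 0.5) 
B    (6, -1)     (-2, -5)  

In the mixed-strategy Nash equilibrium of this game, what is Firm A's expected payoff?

86/17

First find y, the probability Firm B plays C, from Firm A's indifference between A and B: 5y + 5.5(1−y) = 6y − 2(1−y), giving y = 15/17.
Since Firm A is indifferent in equilibrium, Firm A's expected payoff equals the payoff from either row against (15/17, 2/17). Using A: 5(15/17) + 5.5(2/17) = 86/17.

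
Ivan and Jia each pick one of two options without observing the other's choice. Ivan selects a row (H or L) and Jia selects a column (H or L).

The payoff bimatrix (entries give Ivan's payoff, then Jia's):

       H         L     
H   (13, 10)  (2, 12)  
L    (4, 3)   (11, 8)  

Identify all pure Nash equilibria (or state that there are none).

(L, L)

(H, H): Jia prefers L (12 > 10) — not an equilibrium.
(H, L): Ivan prefers L (11 > 2) — not an equilibrium.
(L, H): Ivan prefers H (13 > 4); Jia prefers L (8 > 3) — not an equilibrium.
(L, L): Ivan gets 11 ≥ 2 from H, and Jia gets 8 ≥ 3 from H — Nash equilibrium.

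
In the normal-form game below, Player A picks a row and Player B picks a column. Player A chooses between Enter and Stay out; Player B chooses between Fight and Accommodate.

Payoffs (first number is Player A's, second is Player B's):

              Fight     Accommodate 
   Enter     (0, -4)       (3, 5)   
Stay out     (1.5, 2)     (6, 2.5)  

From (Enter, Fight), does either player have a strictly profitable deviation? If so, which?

Player A at (Enter, Fight) earns 0; deviating to Stay out yields 1.5 — a strict improvement.
Player B earns -4; deviating to Accommodate yields 5 — a strict improvement.
Both Player A and Player B have strictly profitable deviations.

Both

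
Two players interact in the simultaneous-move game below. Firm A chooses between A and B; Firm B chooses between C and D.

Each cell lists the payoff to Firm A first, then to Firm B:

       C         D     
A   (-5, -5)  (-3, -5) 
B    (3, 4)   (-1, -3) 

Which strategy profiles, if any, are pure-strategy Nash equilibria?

(B, C)

(A, C): Firm A prefers B (3 > -5) — not an equilibrium.
(A, D): Firm A prefers B (-1 > -3) — not an equilibrium.
(B, C): Firm A gets 3 ≥ -5 from A, and Firm B gets 4 ≥ -3 from D — Nash equilibrium.
(B, D): Firm B prefers C (4 > -3) — not an equilibrium.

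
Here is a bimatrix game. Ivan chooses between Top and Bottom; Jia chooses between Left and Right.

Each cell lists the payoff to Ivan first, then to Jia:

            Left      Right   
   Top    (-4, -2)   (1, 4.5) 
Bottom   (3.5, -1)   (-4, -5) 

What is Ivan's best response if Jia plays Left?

Bottom

Against Left, Ivan earns -4 from Top and 3.5 from Bottom.
So Bottom is the best response.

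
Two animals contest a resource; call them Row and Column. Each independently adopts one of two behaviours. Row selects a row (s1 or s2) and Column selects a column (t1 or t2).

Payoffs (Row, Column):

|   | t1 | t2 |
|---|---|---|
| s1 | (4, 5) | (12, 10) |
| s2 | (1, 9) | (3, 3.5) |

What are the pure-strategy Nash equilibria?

(s1, t2)

(s1, t1): Column prefers t2 (10 > 5) — not an equilibrium.
(s1, t2): Row gets 12 ≥ 3 from s2, and Column gets 10 ≥ 5 from t1 — Nash equilibrium.
(s2, t1): Row prefers s1 (4 > 1) — not an equilibrium.
(s2, t2): Row prefers s1 (12 > 3); Column prefers t1 (9 > 3.5) — not an equilibrium.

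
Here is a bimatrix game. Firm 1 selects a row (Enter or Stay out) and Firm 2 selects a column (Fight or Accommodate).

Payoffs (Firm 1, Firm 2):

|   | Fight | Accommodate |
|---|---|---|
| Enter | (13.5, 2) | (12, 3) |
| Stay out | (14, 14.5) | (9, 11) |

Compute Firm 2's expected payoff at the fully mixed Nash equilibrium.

First find x, the probability Firm 1 plays Enter, from Firm 2's indifference between Fight and Accommodate: 2x + 14.5(1−x) = 3x + 11(1−x), giving x = 7/9.
Since Firm 2 is indifferent in equilibrium, Firm 2's expected payoff equals the payoff from either column against (7/9, 2/9). Using Fight: 2(7/9) + 14.5(2/9) = 43/9.

43/9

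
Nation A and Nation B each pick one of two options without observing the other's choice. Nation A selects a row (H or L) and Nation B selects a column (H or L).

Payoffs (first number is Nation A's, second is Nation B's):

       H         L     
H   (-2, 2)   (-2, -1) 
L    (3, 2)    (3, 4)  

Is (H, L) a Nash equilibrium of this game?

At (H, L), Nation A earns -2; switching to L would give 3, so Nation A would deviate.
Nation B earns -1; switching to H would give 2, so Nation B would deviate.
Since at least one player can profitably deviate, this is not a Nash equilibrium.

No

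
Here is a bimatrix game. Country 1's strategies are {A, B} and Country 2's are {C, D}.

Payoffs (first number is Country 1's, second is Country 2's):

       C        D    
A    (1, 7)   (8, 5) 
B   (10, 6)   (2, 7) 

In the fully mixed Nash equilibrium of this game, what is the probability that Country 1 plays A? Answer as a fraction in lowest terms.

Let r be the probability that Country 1 plays A. In a completely mixed equilibrium, Country 2 must be indifferent between C and D.
Country 2's expected payoff from C is 7r + 6(1−r); from D it is 5r + 7(1−r).
Setting these equal: r + 6 = −2r + 7, so r = 1/3.

1/3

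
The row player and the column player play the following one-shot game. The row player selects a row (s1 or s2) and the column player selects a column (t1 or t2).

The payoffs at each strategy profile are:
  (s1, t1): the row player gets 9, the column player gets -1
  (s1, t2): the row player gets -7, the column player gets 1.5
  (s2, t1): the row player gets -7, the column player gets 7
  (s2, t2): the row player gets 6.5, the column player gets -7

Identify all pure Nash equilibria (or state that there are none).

(s1, t1): the column player prefers t2 (1.5 > -1) — not an equilibrium.
(s1, t2): the row player prefers s2 (6.5 > -7) — not an equilibrium.
(s2, t1): the row player prefers s1 (9 > -7) — not an equilibrium.
(s2, t2): the column player prefers t1 (7 > -7) — not an equilibrium.

none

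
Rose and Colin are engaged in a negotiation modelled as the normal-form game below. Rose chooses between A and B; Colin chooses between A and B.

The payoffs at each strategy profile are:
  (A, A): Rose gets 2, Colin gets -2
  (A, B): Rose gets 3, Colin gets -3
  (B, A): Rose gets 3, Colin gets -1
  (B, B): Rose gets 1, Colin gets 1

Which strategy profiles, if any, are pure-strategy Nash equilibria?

none

(A, A): Rose prefers B (3 > 2) — not an equilibrium.
(A, B): Colin prefers A (-2 > -3) — not an equilibrium.
(B, A): Colin prefers B (1 > -1) — not an equilibrium.
(B, B): Rose prefers A (3 > 1) — not an equilibrium.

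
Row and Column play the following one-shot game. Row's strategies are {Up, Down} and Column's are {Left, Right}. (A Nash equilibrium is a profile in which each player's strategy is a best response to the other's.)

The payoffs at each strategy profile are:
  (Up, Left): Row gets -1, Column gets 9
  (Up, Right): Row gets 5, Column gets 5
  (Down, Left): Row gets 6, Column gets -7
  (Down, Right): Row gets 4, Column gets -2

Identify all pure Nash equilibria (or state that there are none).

(Up, Left): Row prefers Down (6 > -1) — not an equilibrium.
(Up, Right): Column prefers Left (9 > 5) — not an equilibrium.
(Down, Left): Column prefers Right (-2 > -7) — not an equilibrium.
(Down, Right): Row prefers Up (5 > 4) — not an equilibrium.

none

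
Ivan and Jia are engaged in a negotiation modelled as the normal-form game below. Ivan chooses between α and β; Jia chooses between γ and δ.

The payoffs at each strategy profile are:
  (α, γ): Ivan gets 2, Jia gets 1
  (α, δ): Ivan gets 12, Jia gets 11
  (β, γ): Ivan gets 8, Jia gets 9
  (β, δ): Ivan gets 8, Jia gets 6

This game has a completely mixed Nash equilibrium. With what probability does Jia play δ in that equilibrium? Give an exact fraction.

Let q be the probability that Jia plays γ. In a completely mixed equilibrium, Ivan must be indifferent between α and β.
Ivan's expected payoff from α is 2q + 12(1−q); from β it is 8q + 8(1−q).
Setting these equal: −10q + 12 = 8, so q = 2/5.
Therefore Jia plays δ with probability 1 − 2/5 = 3/5.

3/5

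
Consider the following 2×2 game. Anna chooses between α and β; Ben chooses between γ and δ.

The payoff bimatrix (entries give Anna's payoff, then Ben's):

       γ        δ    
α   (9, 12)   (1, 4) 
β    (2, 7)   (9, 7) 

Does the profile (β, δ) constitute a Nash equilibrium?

At (β, δ), Anna earns 9; switching to α would give 1, so Anna has no profitable deviation.
Ben earns 7; switching to γ would give 7, so Ben has no profitable deviation.
Neither player can gain by a unilateral deviation, so this profile is a Nash equilibrium.

Yes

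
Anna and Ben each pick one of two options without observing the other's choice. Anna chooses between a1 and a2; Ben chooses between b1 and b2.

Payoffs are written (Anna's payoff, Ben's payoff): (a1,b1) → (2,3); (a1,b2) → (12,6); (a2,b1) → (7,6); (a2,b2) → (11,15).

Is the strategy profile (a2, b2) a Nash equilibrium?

No

At (a2, b2), Anna earns 11; switching to a1 would give 12, so Anna would deviate.
Ben earns 15; switching to b1 would give 6, so Ben has no profitable deviation.
Since at least one player can profitably deviate, this is not a Nash equilibrium.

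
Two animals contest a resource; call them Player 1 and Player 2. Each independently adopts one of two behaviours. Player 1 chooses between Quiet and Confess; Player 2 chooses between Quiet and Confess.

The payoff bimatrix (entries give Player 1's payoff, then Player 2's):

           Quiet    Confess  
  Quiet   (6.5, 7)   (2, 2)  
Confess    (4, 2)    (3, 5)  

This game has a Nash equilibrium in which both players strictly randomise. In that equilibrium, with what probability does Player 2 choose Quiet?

2/7

Let c be the probability that Player 2 plays Quiet. In a completely mixed equilibrium, Player 1 must be indifferent between Quiet and Confess.
Player 1's expected payoff from Quiet is 6.5c + 2(1−c); from Confess it is 4c + 3(1−c).
Setting these equal: 4.5c + 2 = c + 3, so c = 2/7.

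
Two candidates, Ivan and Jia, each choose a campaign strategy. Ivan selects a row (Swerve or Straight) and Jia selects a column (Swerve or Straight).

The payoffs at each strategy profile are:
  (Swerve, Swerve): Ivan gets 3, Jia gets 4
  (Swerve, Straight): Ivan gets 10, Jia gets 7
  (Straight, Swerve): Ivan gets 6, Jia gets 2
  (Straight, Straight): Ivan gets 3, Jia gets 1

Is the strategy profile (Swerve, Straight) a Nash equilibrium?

At (Swerve, Straight), Ivan earns 10; switching to Straight would give 3, so Ivan has no profitable deviation.
Jia earns 7; switching to Swerve would give 4, so Jia has no profitable deviation.
Neither player can gain by a unilateral deviation, so this profile is a Nash equilibrium.

Yes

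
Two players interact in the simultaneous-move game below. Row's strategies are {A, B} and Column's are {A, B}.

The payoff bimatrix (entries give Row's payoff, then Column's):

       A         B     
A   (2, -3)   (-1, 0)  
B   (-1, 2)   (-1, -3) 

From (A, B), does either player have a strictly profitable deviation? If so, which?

Row at (A, B) earns -1; deviating to B yields -1 — not better.
Column earns 0; deviating to A yields -3 — not better.
Neither player can strictly improve; the profile is a Nash equilibrium.

Neither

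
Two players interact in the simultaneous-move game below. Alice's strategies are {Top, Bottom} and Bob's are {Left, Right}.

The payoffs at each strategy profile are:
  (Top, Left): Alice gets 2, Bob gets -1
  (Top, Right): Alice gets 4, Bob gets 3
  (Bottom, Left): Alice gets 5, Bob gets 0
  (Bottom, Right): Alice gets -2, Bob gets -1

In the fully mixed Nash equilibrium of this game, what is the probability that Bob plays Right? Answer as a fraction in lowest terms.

Let q be the probability that Bob plays Left. In a completely mixed equilibrium, Alice must be indifferent between Top and Bottom.
Alice's expected payoff from Top is 2q + 4(1−q); from Bottom it is 5q − 2(1−q).
Setting these equal: −2q + 4 = 7q − 2, so q = 2/3.
Therefore Bob plays Right with probability 1 − 2/3 = 1/3.

1/3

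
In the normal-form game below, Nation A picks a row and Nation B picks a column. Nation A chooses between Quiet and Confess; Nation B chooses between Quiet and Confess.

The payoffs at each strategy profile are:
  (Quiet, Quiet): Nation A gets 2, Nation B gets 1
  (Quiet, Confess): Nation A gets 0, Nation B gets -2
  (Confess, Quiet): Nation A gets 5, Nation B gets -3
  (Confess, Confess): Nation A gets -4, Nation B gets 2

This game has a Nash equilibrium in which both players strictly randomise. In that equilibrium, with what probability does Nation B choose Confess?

Let y be the probability that Nation B plays Quiet. In a completely mixed equilibrium, Nation A must be indifferent between Quiet and Confess.
Nation A's expected payoff from Quiet is 2y; from Confess it is 5y − 4(1−y).
Setting these equal: 2y = 9y − 4, so y = 4/7.
Therefore Nation B plays Confess with probability 1 − 4/7 = 3/7.

3/7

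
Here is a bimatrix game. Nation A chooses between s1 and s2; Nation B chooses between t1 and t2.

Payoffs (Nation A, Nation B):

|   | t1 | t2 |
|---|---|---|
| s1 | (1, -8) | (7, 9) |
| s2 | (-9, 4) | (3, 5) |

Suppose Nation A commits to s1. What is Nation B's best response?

Against s1, Nation B earns -8 from t1 and 9 from t2.
So t2 is the best response.

t2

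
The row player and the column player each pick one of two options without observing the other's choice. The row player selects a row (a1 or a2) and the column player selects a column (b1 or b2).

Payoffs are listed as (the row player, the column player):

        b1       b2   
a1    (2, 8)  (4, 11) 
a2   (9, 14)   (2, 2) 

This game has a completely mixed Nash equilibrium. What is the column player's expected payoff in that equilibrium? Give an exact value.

First find p, the probability the row player plays a1, from the column player's indifference between b1 and b2: 8p + 14(1−p) = 11p + 2(1−p), giving p = 4/5.
Since the column player is indifferent in equilibrium, the column player's expected payoff equals the payoff from either column against (4/5, 1/5). Using b1: 8(4/5) + 14(1/5) = 46/5.

46/5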